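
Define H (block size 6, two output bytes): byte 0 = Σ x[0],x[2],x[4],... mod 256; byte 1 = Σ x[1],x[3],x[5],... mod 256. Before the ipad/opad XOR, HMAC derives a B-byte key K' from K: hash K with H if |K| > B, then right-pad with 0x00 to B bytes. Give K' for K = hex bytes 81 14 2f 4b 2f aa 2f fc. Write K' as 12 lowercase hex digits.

|K| = 8 > B = 6, so first hash the key.
H(K): even-index sum = 270 mod 256 = 14; odd-index sum = 517 mod 256 = 5 → 0e 05.
Zero-pad H(K) = 0e 05 to 6 bytes: K' = 0e 05 00 00 00 00.

0e0500000000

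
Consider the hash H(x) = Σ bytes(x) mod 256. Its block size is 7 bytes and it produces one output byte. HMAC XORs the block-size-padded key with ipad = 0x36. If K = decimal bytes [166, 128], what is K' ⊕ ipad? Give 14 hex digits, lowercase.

90b63636363636

Key decimal bytes [166, 128] = a6 80 is 2 bytes ≤ B = 7; zero-pad to 7 bytes: K' = a6 80 00 00 00 00 00.
XOR each byte with 0x36: a6⊕36=90, 80⊕36=b6, 00⊕36=36, 00⊕36=36, 00⊕36=36, 00⊕36=36, 00⊕36=36.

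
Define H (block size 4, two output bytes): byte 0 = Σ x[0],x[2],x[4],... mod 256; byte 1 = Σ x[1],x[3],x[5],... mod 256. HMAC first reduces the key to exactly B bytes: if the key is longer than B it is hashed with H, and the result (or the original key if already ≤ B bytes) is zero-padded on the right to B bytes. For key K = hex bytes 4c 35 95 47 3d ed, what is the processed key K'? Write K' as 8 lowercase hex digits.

|K| = 6 > B = 4, so first hash the key.
H(K): even-index sum = 286 mod 256 = 30; odd-index sum = 361 mod 256 = 105 → 1e 69.
Zero-pad H(K) = 1e 69 to 4 bytes: K' = 1e 69 00 00.

1e690000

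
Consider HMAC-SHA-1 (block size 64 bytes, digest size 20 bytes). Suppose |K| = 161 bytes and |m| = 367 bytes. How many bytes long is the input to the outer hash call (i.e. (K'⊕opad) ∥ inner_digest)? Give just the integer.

84

Key is 161 > 64 bytes, so it is hashed to 20 bytes then zero-padded to 64: |K'| = 64.
Outer input = (K'⊕opad) ∥ H(inner) → 64 + 20 = 84 bytes.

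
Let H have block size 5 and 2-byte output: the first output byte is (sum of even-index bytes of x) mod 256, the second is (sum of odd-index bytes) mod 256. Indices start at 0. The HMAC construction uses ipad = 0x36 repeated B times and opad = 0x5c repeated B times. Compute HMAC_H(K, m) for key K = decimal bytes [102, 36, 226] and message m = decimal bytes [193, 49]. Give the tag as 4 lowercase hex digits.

5d5f

Key decimal bytes [102, 36, 226] = 66 24 e2 is 3 bytes ≤ B = 5; zero-pad to 5 bytes: K' = 66 24 e2 00 00.
K' ⊕ ipad = 50 12 d4 36 36.  K' ⊕ opad = 3a 78 be 5c 5c.
Inner input = (K'⊕ipad) ∥ m = 50 12 d4 36 36 ∥ c1 31.
Inner hash: even-index sum = 395 mod 256 = 139; odd-index sum = 265 mod 256 = 9 → 8b 09.
Outer input = (K'⊕opad) ∥ inner = 3a 78 be 5c 5c ∥ 8b 09.
Outer hash (tag): even-index sum = 349 mod 256 = 93; odd-index sum = 351 mod 256 = 95 → 5d 5f.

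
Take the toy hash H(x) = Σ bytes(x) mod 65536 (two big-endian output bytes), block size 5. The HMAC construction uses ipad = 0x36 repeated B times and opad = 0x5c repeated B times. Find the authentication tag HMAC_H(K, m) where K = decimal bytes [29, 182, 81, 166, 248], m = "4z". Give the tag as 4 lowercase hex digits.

Key decimal bytes [29, 182, 81, 166, 248] = 1d b6 51 a6 f8 is exactly B = 5 bytes: K' = 1d b6 51 a6 f8.
K' ⊕ ipad = 2b 80 67 90 ce.  K' ⊕ opad = 41 ea 0d fa a4.
Inner input = (K'⊕ipad) ∥ m = 2b 80 67 90 ce ∥ 34 7a.
Inner hash: sum = 43+128+103+144+206+52+122 = 798 → 03 1e.
Outer input = (K'⊕opad) ∥ inner = 41 ea 0d fa a4 ∥ 03 1e.
Outer hash (tag): sum = 65+234+13+250+164+3+30 = 759 → 02 f7.

02f7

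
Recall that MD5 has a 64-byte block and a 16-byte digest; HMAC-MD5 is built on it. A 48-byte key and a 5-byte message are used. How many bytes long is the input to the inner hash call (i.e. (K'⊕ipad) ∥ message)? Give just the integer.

69

Key is 48 ≤ 64 bytes, zero-padded: |K'| = 64.
Inner input = (K'⊕ipad) ∥ m → 64 + 5 = 69 bytes.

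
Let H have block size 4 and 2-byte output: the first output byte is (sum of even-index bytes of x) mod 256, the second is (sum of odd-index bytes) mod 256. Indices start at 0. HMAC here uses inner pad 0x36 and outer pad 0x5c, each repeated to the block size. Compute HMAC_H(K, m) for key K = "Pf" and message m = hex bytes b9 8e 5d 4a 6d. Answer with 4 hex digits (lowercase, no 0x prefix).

87f4

Key "Pf" = 50 66 is 2 bytes ≤ B = 4; zero-pad to 4 bytes: K' = 50 66 00 00.
K' ⊕ ipad = 66 50 36 36.  K' ⊕ opad = 0c 3a 5c 5c.
Inner input = (K'⊕ipad) ∥ m = 66 50 36 36 ∥ b9 8e 5d 4a 6d.
Inner hash: even-index sum = 543 mod 256 = 31; odd-index sum = 350 mod 256 = 94 → 1f 5e.
Outer input = (K'⊕opad) ∥ inner = 0c 3a 5c 5c ∥ 1f 5e.
Outer hash (tag): even-index sum = 135 mod 256 = 135; odd-index sum = 244 mod 256 = 244 → 87 f4.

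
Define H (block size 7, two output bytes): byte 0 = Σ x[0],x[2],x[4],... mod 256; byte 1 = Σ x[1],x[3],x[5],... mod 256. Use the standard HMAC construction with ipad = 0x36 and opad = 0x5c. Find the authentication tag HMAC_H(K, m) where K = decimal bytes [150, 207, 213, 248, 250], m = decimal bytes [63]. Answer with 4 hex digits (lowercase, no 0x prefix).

9118

Key decimal bytes [150, 207, 213, 248, 250] = 96 cf d5 f8 fa is 5 bytes ≤ B = 7; zero-pad to 7 bytes: K' = 96 cf d5 f8 fa 00 00.
K' ⊕ ipad = a0 f9 e3 ce cc 36 36.  K' ⊕ opad = ca 93 89 a4 a6 5c 5c.
Inner input = (K'⊕ipad) ∥ m = a0 f9 e3 ce cc 36 36 ∥ 3f.
Inner hash: even-index sum = 645 mod 256 = 133; odd-index sum = 572 mod 256 = 60 → 85 3c.
Outer input = (K'⊕opad) ∥ inner = ca 93 89 a4 a6 5c 5c ∥ 85 3c.
Outer hash (tag): even-index sum = 657 mod 256 = 145; odd-index sum = 536 mod 256 = 24 → 91 18.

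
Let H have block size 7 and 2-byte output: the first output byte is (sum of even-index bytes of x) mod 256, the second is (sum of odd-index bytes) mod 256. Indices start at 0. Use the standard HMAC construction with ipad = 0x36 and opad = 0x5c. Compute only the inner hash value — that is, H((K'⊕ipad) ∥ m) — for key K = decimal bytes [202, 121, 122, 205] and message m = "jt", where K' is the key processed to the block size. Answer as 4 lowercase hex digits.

28ea

Key decimal bytes [202, 121, 122, 205] = ca 79 7a cd is 4 bytes ≤ B = 7; zero-pad to 7 bytes: K' = ca 79 7a cd 00 00 00.
K' ⊕ ipad = fc 4f 4c fb 36 36 36.
Inner input = fc 4f 4c fb 36 36 36 ∥ 6a 74.
Inner hash: even-index sum = 552 mod 256 = 40; odd-index sum = 490 mod 256 = 234 → 28 ea.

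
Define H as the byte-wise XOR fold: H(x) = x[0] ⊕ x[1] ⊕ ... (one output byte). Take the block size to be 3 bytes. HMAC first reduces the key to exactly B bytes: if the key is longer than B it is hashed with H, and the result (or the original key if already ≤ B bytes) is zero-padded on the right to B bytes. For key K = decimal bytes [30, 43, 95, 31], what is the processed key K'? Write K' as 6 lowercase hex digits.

750000

|K| = 4 > B = 3, so first hash the key.
H(K): XOR 1e⊕2b⊕5f⊕1f = 75.
Zero-pad H(K) = 75 to 3 bytes: K' = 75 00 00.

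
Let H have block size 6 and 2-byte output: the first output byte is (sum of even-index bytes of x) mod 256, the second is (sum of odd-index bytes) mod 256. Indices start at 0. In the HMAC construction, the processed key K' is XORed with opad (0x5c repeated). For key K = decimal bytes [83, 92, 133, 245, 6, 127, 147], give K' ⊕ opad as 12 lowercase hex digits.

Key decimal bytes [83, 92, 133, 245, 6, 127, 147] = 53 5c 85 f5 06 7f 93 is 7 bytes > B = 6, so hash it first: H(key) = 71 d0, then zero-pad to 6 bytes: K' = 71 d0 00 00 00 00.
XOR each byte with 0x5c: 71⊕5c=2d, d0⊕5c=8c, 00⊕5c=5c, 00⊕5c=5c, 00⊕5c=5c, 00⊕5c=5c.

2d8c5c5c5c5c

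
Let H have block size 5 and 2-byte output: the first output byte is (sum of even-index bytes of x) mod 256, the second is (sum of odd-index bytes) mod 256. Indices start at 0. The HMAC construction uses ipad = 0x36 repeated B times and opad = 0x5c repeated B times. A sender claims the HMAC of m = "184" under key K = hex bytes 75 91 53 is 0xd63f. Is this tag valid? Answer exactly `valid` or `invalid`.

valid

Key hex bytes 75 91 53 is 3 bytes ≤ B = 5; zero-pad to 5 bytes: K' = 75 91 53 00 00.
K' ⊕ ipad = 43 a7 65 36 36; K' ⊕ opad = 29 cd 0f 5c 5c.
Inner hash: even-index sum = 278 mod 256 = 22; odd-index sum = 322 mod 256 = 66 → 16 42.
Outer hash (recomputed tag): even-index sum = 214 mod 256 = 214; odd-index sum = 319 mod 256 = 63 → d6 3f.
Recomputed tag = d63f; claimed = d63f → match.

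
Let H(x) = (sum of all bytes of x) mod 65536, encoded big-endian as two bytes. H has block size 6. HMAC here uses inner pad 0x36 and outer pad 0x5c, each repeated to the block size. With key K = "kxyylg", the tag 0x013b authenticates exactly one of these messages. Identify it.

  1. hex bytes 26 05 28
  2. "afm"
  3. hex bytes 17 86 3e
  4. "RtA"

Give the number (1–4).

2

Key "kxyylg" = 6b 78 79 79 6c 67 is exactly B = 6 bytes: K' = 6b 78 79 79 6c 67.
K' ⊕ ipad = 5d 4e 4f 4f 5a 51; K' ⊕ opad = 37 24 25 25 30 3b.
m1: inner = H(5d 4e 4f 4f 5a 51 26 05 28) = 02 47; tag = H(37 24 25 25 30 3b 02 47) = 0159
m2: inner = H(5d 4e 4f 4f 5a 51 61 66 6d) = 03 28; tag = H(37 24 25 25 30 3b 03 28) = 013b ← matches
m3: inner = H(5d 4e 4f 4f 5a 51 17 86 3e) = 02 cf; tag = H(37 24 25 25 30 3b 02 cf) = 01e1
m4: inner = H(5d 4e 4f 4f 5a 51 52 74 41) = 02 fb; tag = H(37 24 25 25 30 3b 02 fb) = 020d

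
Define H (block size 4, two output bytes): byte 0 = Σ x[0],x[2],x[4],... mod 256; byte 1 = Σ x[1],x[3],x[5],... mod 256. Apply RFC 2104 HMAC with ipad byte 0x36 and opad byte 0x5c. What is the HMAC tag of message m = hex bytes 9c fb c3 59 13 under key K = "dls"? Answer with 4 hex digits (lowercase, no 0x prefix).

7070

Key "dls" = 64 6c 73 is 3 bytes ≤ B = 4; zero-pad to 4 bytes: K' = 64 6c 73 00.
K' ⊕ ipad = 52 5a 45 36.  K' ⊕ opad = 38 30 2f 5c.
Inner input = (K'⊕ipad) ∥ m = 52 5a 45 36 ∥ 9c fb c3 59 13.
Inner hash: even-index sum = 521 mod 256 = 9; odd-index sum = 484 mod 256 = 228 → 09 e4.
Outer input = (K'⊕opad) ∥ inner = 38 30 2f 5c ∥ 09 e4.
Outer hash (tag): even-index sum = 112 mod 256 = 112; odd-index sum = 368 mod 256 = 112 → 70 70.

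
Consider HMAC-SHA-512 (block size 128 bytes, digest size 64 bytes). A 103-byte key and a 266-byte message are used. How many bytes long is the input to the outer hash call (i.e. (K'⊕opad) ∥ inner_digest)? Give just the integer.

Key is 103 ≤ 128 bytes, zero-padded: |K'| = 128.
Outer input = (K'⊕opad) ∥ H(inner) → 128 + 64 = 192 bytes.

192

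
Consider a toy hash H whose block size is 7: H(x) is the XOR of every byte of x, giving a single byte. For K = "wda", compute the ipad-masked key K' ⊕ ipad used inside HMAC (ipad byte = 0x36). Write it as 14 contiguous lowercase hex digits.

Key "wda" = 77 64 61 is 3 bytes ≤ B = 7; zero-pad to 7 bytes: K' = 77 64 61 00 00 00 00.
XOR each byte with 0x36: 77⊕36=41, 64⊕36=52, 61⊕36=57, 00⊕36=36, 00⊕36=36, 00⊕36=36, 00⊕36=36.

41525736363636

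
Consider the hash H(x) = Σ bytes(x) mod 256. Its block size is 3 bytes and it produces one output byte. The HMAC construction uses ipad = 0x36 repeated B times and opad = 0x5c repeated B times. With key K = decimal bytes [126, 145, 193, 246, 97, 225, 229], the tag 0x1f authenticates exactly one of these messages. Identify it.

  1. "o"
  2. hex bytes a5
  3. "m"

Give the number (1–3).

Key decimal bytes [126, 145, 193, 246, 97, 225, 229] = 7e 91 c1 f6 61 e1 e5 is 7 bytes > B = 3, so hash it first: H(key) = ed, then zero-pad to 3 bytes: K' = ed 00 00.
K' ⊕ ipad = db 36 36; K' ⊕ opad = b1 5c 5c.
m1: inner = H(db 36 36 6f) = b6; tag = H(b1 5c 5c b6) = 1f ← matches
m2: inner = H(db 36 36 a5) = ec; tag = H(b1 5c 5c ec) = 55
m3: inner = H(db 36 36 6d) = b4; tag = H(b1 5c 5c b4) = 1d

1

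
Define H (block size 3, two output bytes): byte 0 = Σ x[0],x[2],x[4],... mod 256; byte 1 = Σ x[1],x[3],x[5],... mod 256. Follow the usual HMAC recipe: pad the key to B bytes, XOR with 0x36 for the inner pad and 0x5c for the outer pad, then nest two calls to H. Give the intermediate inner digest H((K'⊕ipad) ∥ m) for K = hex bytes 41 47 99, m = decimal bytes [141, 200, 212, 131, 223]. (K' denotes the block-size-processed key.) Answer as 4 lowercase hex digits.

Key hex bytes 41 47 99 is exactly B = 3 bytes: K' = 41 47 99.
K' ⊕ ipad = 77 71 af.
Inner input = 77 71 af ∥ 8d c8 d4 83 df.
Inner hash: even-index sum = 625 mod 256 = 113; odd-index sum = 689 mod 256 = 177 → 71 b1.

71b1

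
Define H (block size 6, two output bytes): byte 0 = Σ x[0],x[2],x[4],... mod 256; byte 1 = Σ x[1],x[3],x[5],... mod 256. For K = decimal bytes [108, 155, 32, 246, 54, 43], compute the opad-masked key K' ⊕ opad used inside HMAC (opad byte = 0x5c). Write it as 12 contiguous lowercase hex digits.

Key decimal bytes [108, 155, 32, 246, 54, 43] = 6c 9b 20 f6 36 2b is exactly B = 6 bytes: K' = 6c 9b 20 f6 36 2b.
XOR each byte with 0x5c: 6c⊕5c=30, 9b⊕5c=c7, 20⊕5c=7c, f6⊕5c=aa, 36⊕5c=6a, 2b⊕5c=77.

30c77caa6a77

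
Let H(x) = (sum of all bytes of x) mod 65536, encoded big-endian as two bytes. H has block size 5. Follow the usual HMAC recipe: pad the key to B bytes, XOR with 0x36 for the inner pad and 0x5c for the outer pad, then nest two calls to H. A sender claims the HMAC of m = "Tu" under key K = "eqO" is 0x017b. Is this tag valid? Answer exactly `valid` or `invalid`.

valid

Key "eqO" = 65 71 4f is 3 bytes ≤ B = 5; zero-pad to 5 bytes: K' = 65 71 4f 00 00.
K' ⊕ ipad = 53 47 79 36 36; K' ⊕ opad = 39 2d 13 5c 5c.
Inner hash: sum = 83+71+121+54+54+84+117 = 584 → 02 48.
Outer hash (recomputed tag): sum = 57+45+19+92+92+2+72 = 379 → 01 7b.
Recomputed tag = 017b; claimed = 017b → match.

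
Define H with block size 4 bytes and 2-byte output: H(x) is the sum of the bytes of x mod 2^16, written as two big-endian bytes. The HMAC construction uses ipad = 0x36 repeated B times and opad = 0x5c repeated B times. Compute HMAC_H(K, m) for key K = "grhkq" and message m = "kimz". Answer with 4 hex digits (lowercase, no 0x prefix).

Key "grhkq" = 67 72 68 6b 71 is 5 bytes > B = 4, so hash it first: H(key) = 02 1d, then zero-pad to 4 bytes: K' = 02 1d 00 00.
K' ⊕ ipad = 34 2b 36 36.  K' ⊕ opad = 5e 41 5c 5c.
Inner input = (K'⊕ipad) ∥ m = 34 2b 36 36 ∥ 6b 69 6d 7a.
Inner hash: sum = 52+43+54+54+107+105+109+122 = 646 → 02 86.
Outer input = (K'⊕opad) ∥ inner = 5e 41 5c 5c ∥ 02 86.
Outer hash (tag): sum = 94+65+92+92+2+134 = 479 → 01 df.

01df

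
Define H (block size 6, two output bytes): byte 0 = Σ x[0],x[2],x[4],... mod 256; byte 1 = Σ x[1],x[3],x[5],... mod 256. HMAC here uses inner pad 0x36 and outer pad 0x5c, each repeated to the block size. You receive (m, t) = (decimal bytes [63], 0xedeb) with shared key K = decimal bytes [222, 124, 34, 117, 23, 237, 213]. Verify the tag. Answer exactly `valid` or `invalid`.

invalid

Key decimal bytes [222, 124, 34, 117, 23, 237, 213] = de 7c 22 75 17 ed d5 is 7 bytes > B = 6, so hash it first: H(key) = ec de, then zero-pad to 6 bytes: K' = ec de 00 00 00 00.
K' ⊕ ipad = da e8 36 36 36 36; K' ⊕ opad = b0 82 5c 5c 5c 5c.
Inner hash: even-index sum = 389 mod 256 = 133; odd-index sum = 340 mod 256 = 84 → 85 54.
Outer hash (recomputed tag): even-index sum = 493 mod 256 = 237; odd-index sum = 398 mod 256 = 142 → ed 8e.
Recomputed tag = ed8e; claimed = edeb → mismatch.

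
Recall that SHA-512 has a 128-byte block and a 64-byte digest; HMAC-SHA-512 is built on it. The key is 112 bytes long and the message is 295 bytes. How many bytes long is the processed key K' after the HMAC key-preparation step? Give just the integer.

128

Key is 112 ≤ 128 bytes, zero-padded: |K'| = 128.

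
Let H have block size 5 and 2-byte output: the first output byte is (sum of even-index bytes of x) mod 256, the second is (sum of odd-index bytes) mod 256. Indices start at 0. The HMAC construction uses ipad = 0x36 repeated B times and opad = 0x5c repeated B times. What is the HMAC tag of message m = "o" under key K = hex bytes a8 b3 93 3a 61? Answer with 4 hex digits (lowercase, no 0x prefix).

Key hex bytes a8 b3 93 3a 61 is exactly B = 5 bytes: K' = a8 b3 93 3a 61.
K' ⊕ ipad = 9e 85 a5 0c 57.  K' ⊕ opad = f4 ef cf 66 3d.
Inner input = (K'⊕ipad) ∥ m = 9e 85 a5 0c 57 ∥ 6f.
Inner hash: even-index sum = 410 mod 256 = 154; odd-index sum = 256 mod 256 = 0 → 9a 00.
Outer input = (K'⊕opad) ∥ inner = f4 ef cf 66 3d ∥ 9a 00.
Outer hash (tag): even-index sum = 512 mod 256 = 0; odd-index sum = 495 mod 256 = 239 → 00 ef.

00ef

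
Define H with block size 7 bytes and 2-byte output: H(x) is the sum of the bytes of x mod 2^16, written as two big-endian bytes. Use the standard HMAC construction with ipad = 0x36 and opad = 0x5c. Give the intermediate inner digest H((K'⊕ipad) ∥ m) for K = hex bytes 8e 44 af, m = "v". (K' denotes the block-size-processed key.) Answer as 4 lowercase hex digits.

0311

Key hex bytes 8e 44 af is 3 bytes ≤ B = 7; zero-pad to 7 bytes: K' = 8e 44 af 00 00 00 00.
K' ⊕ ipad = b8 72 99 36 36 36 36.
Inner input = b8 72 99 36 36 36 36 ∥ 76.
Inner hash: sum = 184+114+153+54+54+54+54+118 = 785 → 03 11.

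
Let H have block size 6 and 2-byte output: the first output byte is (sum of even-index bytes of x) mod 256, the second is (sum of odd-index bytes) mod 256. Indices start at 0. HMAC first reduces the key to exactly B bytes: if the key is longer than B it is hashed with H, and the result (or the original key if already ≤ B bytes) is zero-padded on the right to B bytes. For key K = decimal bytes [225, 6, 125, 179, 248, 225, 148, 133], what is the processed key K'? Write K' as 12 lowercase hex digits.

ea1f00000000

|K| = 8 > B = 6, so first hash the key.
H(K): even-index sum = 746 mod 256 = 234; odd-index sum = 543 mod 256 = 31 → ea 1f.
Zero-pad H(K) = ea 1f to 6 bytes: K' = ea 1f 00 00 00 00.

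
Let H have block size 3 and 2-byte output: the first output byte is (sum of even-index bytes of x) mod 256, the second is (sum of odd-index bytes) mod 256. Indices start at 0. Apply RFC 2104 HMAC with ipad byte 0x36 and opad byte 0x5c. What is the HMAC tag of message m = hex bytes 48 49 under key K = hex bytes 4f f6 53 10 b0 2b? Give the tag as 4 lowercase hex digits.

Key hex bytes 4f f6 53 10 b0 2b is 6 bytes > B = 3, so hash it first: H(key) = 52 31, then zero-pad to 3 bytes: K' = 52 31 00.
K' ⊕ ipad = 64 07 36.  K' ⊕ opad = 0e 6d 5c.
Inner input = (K'⊕ipad) ∥ m = 64 07 36 ∥ 48 49.
Inner hash: even-index sum = 227 mod 256 = 227; odd-index sum = 79 mod 256 = 79 → e3 4f.
Outer input = (K'⊕opad) ∥ inner = 0e 6d 5c ∥ e3 4f.
Outer hash (tag): even-index sum = 185 mod 256 = 185; odd-index sum = 336 mod 256 = 80 → b9 50.

b950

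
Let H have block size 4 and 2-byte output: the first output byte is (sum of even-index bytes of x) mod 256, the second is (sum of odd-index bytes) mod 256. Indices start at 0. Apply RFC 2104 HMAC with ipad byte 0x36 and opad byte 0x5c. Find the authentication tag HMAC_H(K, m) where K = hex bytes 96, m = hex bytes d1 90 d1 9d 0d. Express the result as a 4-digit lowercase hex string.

ab51

Key hex bytes 96 is 1 byte ≤ B = 4; zero-pad to 4 bytes: K' = 96 00 00 00.
K' ⊕ ipad = a0 36 36 36.  K' ⊕ opad = ca 5c 5c 5c.
Inner input = (K'⊕ipad) ∥ m = a0 36 36 36 ∥ d1 90 d1 9d 0d.
Inner hash: even-index sum = 645 mod 256 = 133; odd-index sum = 409 mod 256 = 153 → 85 99.
Outer input = (K'⊕opad) ∥ inner = ca 5c 5c 5c ∥ 85 99.
Outer hash (tag): even-index sum = 427 mod 256 = 171; odd-index sum = 337 mod 256 = 81 → ab 51.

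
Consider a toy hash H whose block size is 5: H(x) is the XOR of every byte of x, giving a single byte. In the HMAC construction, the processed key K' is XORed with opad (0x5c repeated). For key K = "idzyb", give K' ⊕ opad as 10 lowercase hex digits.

Key "idzyb" = 69 64 7a 79 62 is exactly B = 5 bytes: K' = 69 64 7a 79 62.
XOR each byte with 0x5c: 69⊕5c=35, 64⊕5c=38, 7a⊕5c=26, 79⊕5c=25, 62⊕5c=3e.

353826253e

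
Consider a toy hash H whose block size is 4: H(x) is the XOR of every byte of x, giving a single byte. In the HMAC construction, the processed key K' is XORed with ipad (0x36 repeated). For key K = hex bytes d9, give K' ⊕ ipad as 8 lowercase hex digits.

Key hex bytes d9 is 1 byte ≤ B = 4; zero-pad to 4 bytes: K' = d9 00 00 00.
XOR each byte with 0x36: d9⊕36=ef, 00⊕36=36, 00⊕36=36, 00⊕36=36.

ef363636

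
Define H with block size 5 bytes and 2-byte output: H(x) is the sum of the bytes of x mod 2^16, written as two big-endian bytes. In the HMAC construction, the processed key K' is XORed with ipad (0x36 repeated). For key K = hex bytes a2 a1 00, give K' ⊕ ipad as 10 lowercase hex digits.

Key hex bytes a2 a1 00 is 3 bytes ≤ B = 5; zero-pad to 5 bytes: K' = a2 a1 00 00 00.
XOR each byte with 0x36: a2⊕36=94, a1⊕36=97, 00⊕36=36, 00⊕36=36, 00⊕36=36.

9497363636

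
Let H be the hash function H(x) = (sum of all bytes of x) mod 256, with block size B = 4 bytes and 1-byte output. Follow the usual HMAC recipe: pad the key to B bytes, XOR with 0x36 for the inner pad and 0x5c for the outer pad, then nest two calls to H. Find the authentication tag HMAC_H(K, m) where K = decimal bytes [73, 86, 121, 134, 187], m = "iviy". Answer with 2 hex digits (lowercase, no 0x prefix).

Key decimal bytes [73, 86, 121, 134, 187] = 49 56 79 86 bb is 5 bytes > B = 4, so hash it first: H(key) = 59, then zero-pad to 4 bytes: K' = 59 00 00 00.
K' ⊕ ipad = 6f 36 36 36.  K' ⊕ opad = 05 5c 5c 5c.
Inner input = (K'⊕ipad) ∥ m = 6f 36 36 36 ∥ 69 76 69 79.
Inner hash: sum = 111+54+54+54+105+118+105+121 = 722; mod 256 = 210 → d2.
Outer input = (K'⊕opad) ∥ inner = 05 5c 5c 5c ∥ d2.
Outer hash (tag): sum = 5+92+92+92+210 = 491; mod 256 = 235 → eb.

eb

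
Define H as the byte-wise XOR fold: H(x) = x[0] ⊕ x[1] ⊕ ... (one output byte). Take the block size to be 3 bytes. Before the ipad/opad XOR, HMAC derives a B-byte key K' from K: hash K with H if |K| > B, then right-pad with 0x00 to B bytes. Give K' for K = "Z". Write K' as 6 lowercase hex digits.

5a0000

Key "Z" = 5a is 1 byte ≤ B = 3; zero-pad to 3 bytes: K' = 5a 00 00.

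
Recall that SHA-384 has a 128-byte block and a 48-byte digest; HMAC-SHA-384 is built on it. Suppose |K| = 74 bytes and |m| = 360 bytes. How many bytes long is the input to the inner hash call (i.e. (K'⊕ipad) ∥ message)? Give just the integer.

Key is 74 ≤ 128 bytes, zero-padded: |K'| = 128.
Inner input = (K'⊕ipad) ∥ m → 128 + 360 = 488 bytes.

488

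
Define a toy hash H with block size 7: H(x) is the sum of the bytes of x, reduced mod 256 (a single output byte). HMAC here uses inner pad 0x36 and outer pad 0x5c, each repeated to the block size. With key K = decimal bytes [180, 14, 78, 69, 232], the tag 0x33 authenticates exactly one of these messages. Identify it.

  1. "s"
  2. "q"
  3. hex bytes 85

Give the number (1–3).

1

Key decimal bytes [180, 14, 78, 69, 232] = b4 0e 4e 45 e8 is 5 bytes ≤ B = 7; zero-pad to 7 bytes: K' = b4 0e 4e 45 e8 00 00.
K' ⊕ ipad = 82 38 78 73 de 36 36; K' ⊕ opad = e8 52 12 19 b4 5c 5c.
m1: inner = H(82 38 78 73 de 36 36 73) = 62; tag = H(e8 52 12 19 b4 5c 5c 62) = 33 ← matches
m2: inner = H(82 38 78 73 de 36 36 71) = 60; tag = H(e8 52 12 19 b4 5c 5c 60) = 31
m3: inner = H(82 38 78 73 de 36 36 85) = 74; tag = H(e8 52 12 19 b4 5c 5c 74) = 45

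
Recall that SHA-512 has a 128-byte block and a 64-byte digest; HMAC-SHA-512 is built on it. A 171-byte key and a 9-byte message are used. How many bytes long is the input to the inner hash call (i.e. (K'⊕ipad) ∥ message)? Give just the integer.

137

Key is 171 > 128 bytes, so it is hashed to 64 bytes then zero-padded to 128: |K'| = 128.
Inner input = (K'⊕ipad) ∥ m → 128 + 9 = 137 bytes.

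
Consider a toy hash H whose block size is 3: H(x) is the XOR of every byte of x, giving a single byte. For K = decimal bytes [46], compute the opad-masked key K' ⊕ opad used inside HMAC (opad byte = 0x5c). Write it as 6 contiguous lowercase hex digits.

Key decimal bytes [46] = 2e is 1 byte ≤ B = 3; zero-pad to 3 bytes: K' = 2e 00 00.
XOR each byte with 0x5c: 2e⊕5c=72, 00⊕5c=5c, 00⊕5c=5c.

725c5c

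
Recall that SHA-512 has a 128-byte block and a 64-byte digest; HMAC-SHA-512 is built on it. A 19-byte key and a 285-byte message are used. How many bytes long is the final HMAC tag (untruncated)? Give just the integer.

The tag is one SHA-512 digest: 64 bytes.

64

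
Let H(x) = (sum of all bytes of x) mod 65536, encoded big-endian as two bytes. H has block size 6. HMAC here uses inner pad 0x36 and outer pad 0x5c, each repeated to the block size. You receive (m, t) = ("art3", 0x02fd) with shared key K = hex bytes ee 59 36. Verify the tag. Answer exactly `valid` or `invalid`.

invalid

Key hex bytes ee 59 36 is 3 bytes ≤ B = 6; zero-pad to 6 bytes: K' = ee 59 36 00 00 00.
K' ⊕ ipad = d8 6f 00 36 36 36; K' ⊕ opad = b2 05 6a 5c 5c 5c.
Inner hash: sum = 216+111+0+54+54+54+97+114+116+51 = 867 → 03 63.
Outer hash (recomputed tag): sum = 178+5+106+92+92+92+3+99 = 667 → 02 9b.
Recomputed tag = 029b; claimed = 02fd → mismatch.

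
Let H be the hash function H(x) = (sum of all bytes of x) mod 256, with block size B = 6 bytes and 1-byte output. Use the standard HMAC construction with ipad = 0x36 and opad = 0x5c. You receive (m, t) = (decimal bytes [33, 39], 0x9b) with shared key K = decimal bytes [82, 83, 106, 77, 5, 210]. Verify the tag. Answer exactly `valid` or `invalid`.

Key decimal bytes [82, 83, 106, 77, 5, 210] = 52 53 6a 4d 05 d2 is exactly B = 6 bytes: K' = 52 53 6a 4d 05 d2.
K' ⊕ ipad = 64 65 5c 7b 33 e4; K' ⊕ opad = 0e 0f 36 11 59 8e.
Inner hash: sum = 100+101+92+123+51+228+33+39 = 767; mod 256 = 255 → ff.
Outer hash (recomputed tag): sum = 14+15+54+17+89+142+255 = 586; mod 256 = 74 → 4a.
Recomputed tag = 4a; claimed = 9b → mismatch.

invalid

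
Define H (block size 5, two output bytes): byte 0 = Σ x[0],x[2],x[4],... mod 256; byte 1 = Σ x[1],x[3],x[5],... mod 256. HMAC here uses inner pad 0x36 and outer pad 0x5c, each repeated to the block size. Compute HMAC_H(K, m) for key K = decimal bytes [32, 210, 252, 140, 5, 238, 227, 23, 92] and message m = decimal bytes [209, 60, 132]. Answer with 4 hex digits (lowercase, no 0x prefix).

Key decimal bytes [32, 210, 252, 140, 5, 238, 227, 23, 92] = 20 d2 fc 8c 05 ee e3 17 5c is 9 bytes > B = 5, so hash it first: H(key) = 60 63, then zero-pad to 5 bytes: K' = 60 63 00 00 00.
K' ⊕ ipad = 56 55 36 36 36.  K' ⊕ opad = 3c 3f 5c 5c 5c.
Inner input = (K'⊕ipad) ∥ m = 56 55 36 36 36 ∥ d1 3c 84.
Inner hash: even-index sum = 254 mod 256 = 254; odd-index sum = 480 mod 256 = 224 → fe e0.
Outer input = (K'⊕opad) ∥ inner = 3c 3f 5c 5c 5c ∥ fe e0.
Outer hash (tag): even-index sum = 468 mod 256 = 212; odd-index sum = 409 mod 256 = 153 → d4 99.

d499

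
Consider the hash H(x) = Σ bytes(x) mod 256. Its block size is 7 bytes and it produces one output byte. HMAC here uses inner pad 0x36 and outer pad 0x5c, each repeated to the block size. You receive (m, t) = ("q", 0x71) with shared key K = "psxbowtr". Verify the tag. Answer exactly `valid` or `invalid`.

valid

Key "psxbowtr" = 70 73 78 62 6f 77 74 72 is 8 bytes > B = 7, so hash it first: H(key) = 89, then zero-pad to 7 bytes: K' = 89 00 00 00 00 00 00.
K' ⊕ ipad = bf 36 36 36 36 36 36; K' ⊕ opad = d5 5c 5c 5c 5c 5c 5c.
Inner hash: sum = 191+54+54+54+54+54+54+113 = 628; mod 256 = 116 → 74.
Outer hash (recomputed tag): sum = 213+92+92+92+92+92+92+116 = 881; mod 256 = 113 → 71.
Recomputed tag = 71; claimed = 71 → match.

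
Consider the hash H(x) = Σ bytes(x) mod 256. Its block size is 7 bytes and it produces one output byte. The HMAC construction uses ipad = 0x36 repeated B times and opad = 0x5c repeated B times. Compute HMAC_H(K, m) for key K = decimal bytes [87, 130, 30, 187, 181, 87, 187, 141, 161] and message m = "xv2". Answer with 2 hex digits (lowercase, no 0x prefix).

Key decimal bytes [87, 130, 30, 187, 181, 87, 187, 141, 161] = 57 82 1e bb b5 57 bb 8d a1 is 9 bytes > B = 7, so hash it first: H(key) = a7, then zero-pad to 7 bytes: K' = a7 00 00 00 00 00 00.
K' ⊕ ipad = 91 36 36 36 36 36 36.  K' ⊕ opad = fb 5c 5c 5c 5c 5c 5c.
Inner input = (K'⊕ipad) ∥ m = 91 36 36 36 36 36 36 ∥ 78 76 32.
Inner hash: sum = 145+54+54+54+54+54+54+120+118+50 = 757; mod 256 = 245 → f5.
Outer input = (K'⊕opad) ∥ inner = fb 5c 5c 5c 5c 5c 5c ∥ f5.
Outer hash (tag): sum = 251+92+92+92+92+92+92+245 = 1048; mod 256 = 24 → 18.

18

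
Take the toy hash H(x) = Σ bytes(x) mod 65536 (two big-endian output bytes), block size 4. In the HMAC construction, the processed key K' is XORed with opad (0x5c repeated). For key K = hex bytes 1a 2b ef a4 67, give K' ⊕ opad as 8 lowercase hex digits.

5e635c5c

Key hex bytes 1a 2b ef a4 67 is 5 bytes > B = 4, so hash it first: H(key) = 02 3f, then zero-pad to 4 bytes: K' = 02 3f 00 00.
XOR each byte with 0x5c: 02⊕5c=5e, 3f⊕5c=63, 00⊕5c=5c, 00⊕5c=5c.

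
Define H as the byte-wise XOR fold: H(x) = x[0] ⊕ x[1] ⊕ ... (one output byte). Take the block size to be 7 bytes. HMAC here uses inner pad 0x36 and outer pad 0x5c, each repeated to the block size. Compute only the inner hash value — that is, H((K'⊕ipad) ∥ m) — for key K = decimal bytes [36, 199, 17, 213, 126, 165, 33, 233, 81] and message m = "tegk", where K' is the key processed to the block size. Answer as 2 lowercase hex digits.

Key decimal bytes [36, 199, 17, 213, 126, 165, 33, 233, 81] = 24 c7 11 d5 7e a5 21 e9 51 is 9 bytes > B = 7, so hash it first: H(key) = 65, then zero-pad to 7 bytes: K' = 65 00 00 00 00 00 00.
K' ⊕ ipad = 53 36 36 36 36 36 36.
Inner input = 53 36 36 36 36 36 36 ∥ 74 65 67 6b.
Inner hash: XOR 53⊕36⊕36⊕36⊕36⊕36⊕36⊕74⊕65⊕67⊕6b = 4e.

4e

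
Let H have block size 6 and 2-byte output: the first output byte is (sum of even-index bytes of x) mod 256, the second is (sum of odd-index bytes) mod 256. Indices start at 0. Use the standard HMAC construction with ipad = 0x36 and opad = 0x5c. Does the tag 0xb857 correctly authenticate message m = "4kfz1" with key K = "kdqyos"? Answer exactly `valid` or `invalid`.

invalid

Key "kdqyos" = 6b 64 71 79 6f 73 is exactly B = 6 bytes: K' = 6b 64 71 79 6f 73.
K' ⊕ ipad = 5d 52 47 4f 59 45; K' ⊕ opad = 37 38 2d 25 33 2f.
Inner hash: even-index sum = 456 mod 256 = 200; odd-index sum = 459 mod 256 = 203 → c8 cb.
Outer hash (recomputed tag): even-index sum = 351 mod 256 = 95; odd-index sum = 343 mod 256 = 87 → 5f 57.
Recomputed tag = 5f57; claimed = b857 → mismatch.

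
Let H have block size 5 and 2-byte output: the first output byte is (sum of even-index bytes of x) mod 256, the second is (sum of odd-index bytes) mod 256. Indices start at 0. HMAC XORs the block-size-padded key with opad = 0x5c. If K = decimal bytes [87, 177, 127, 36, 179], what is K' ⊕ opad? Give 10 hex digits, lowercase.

0bed2378ef

Key decimal bytes [87, 177, 127, 36, 179] = 57 b1 7f 24 b3 is exactly B = 5 bytes: K' = 57 b1 7f 24 b3.
XOR each byte with 0x5c: 57⊕5c=0b, b1⊕5c=ed, 7f⊕5c=23, 24⊕5c=78, b3⊕5c=ef.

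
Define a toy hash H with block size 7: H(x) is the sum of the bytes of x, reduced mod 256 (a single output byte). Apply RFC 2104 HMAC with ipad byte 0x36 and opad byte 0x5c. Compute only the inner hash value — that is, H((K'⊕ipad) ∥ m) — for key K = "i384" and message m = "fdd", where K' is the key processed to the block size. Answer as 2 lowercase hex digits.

Key "i384" = 69 33 38 34 is 4 bytes ≤ B = 7; zero-pad to 7 bytes: K' = 69 33 38 34 00 00 00.
K' ⊕ ipad = 5f 05 0e 02 36 36 36.
Inner input = 5f 05 0e 02 36 36 36 ∥ 66 64 64.
Inner hash: sum = 95+5+14+2+54+54+54+102+100+100 = 580; mod 256 = 68 → 44.

44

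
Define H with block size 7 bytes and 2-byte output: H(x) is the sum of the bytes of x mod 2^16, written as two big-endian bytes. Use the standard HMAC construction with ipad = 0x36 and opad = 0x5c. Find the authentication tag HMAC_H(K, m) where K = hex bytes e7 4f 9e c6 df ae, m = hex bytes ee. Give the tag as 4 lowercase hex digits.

Key hex bytes e7 4f 9e c6 df ae is 6 bytes ≤ B = 7; zero-pad to 7 bytes: K' = e7 4f 9e c6 df ae 00.
K' ⊕ ipad = d1 79 a8 f0 e9 98 36.  K' ⊕ opad = bb 13 c2 9a 83 f2 5c.
Inner input = (K'⊕ipad) ∥ m = d1 79 a8 f0 e9 98 36 ∥ ee.
Inner hash: sum = 209+121+168+240+233+152+54+238 = 1415 → 05 87.
Outer input = (K'⊕opad) ∥ inner = bb 13 c2 9a 83 f2 5c ∥ 05 87.
Outer hash (tag): sum = 187+19+194+154+131+242+92+5+135 = 1159 → 04 87.

0487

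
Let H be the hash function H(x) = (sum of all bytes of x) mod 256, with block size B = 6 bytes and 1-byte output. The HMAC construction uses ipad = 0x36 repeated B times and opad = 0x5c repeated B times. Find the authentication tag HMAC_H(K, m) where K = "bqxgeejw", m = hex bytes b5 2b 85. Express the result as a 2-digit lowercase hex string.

Key "bqxgeejw" = 62 71 78 67 65 65 6a 77 is 8 bytes > B = 6, so hash it first: H(key) = 5d, then zero-pad to 6 bytes: K' = 5d 00 00 00 00 00.
K' ⊕ ipad = 6b 36 36 36 36 36.  K' ⊕ opad = 01 5c 5c 5c 5c 5c.
Inner input = (K'⊕ipad) ∥ m = 6b 36 36 36 36 36 ∥ b5 2b 85.
Inner hash: sum = 107+54+54+54+54+54+181+43+133 = 734; mod 256 = 222 → de.
Outer input = (K'⊕opad) ∥ inner = 01 5c 5c 5c 5c 5c ∥ de.
Outer hash (tag): sum = 1+92+92+92+92+92+222 = 683; mod 256 = 171 → ab.

ab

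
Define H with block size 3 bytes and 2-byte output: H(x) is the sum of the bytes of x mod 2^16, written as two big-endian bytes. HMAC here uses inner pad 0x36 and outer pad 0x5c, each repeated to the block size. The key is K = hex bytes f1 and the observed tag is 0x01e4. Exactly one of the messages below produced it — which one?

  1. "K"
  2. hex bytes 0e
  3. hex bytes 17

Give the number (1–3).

1

Key hex bytes f1 is 1 byte ≤ B = 3; zero-pad to 3 bytes: K' = f1 00 00.
K' ⊕ ipad = c7 36 36; K' ⊕ opad = ad 5c 5c.
m1: inner = H(c7 36 36 4b) = 01 7e; tag = H(ad 5c 5c 01 7e) = 01e4 ← matches
m2: inner = H(c7 36 36 0e) = 01 41; tag = H(ad 5c 5c 01 41) = 01a7
m3: inner = H(c7 36 36 17) = 01 4a; tag = H(ad 5c 5c 01 4a) = 01b0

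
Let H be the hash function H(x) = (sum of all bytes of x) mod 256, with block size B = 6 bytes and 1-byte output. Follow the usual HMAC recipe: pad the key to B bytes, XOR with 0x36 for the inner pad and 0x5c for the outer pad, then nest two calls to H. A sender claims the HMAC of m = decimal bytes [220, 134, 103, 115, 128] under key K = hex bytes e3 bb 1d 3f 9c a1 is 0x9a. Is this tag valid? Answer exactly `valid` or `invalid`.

Key hex bytes e3 bb 1d 3f 9c a1 is exactly B = 6 bytes: K' = e3 bb 1d 3f 9c a1.
K' ⊕ ipad = d5 8d 2b 09 aa 97; K' ⊕ opad = bf e7 41 63 c0 fd.
Inner hash: sum = 213+141+43+9+170+151+220+134+103+115+128 = 1427; mod 256 = 147 → 93.
Outer hash (recomputed tag): sum = 191+231+65+99+192+253+147 = 1178; mod 256 = 154 → 9a.
Recomputed tag = 9a; claimed = 9a → match.

valid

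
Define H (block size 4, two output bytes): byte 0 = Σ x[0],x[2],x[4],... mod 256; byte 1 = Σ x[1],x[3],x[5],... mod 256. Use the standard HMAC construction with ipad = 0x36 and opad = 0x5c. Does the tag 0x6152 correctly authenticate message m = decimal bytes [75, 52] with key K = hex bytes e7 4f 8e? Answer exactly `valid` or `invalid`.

Key hex bytes e7 4f 8e is 3 bytes ≤ B = 4; zero-pad to 4 bytes: K' = e7 4f 8e 00.
K' ⊕ ipad = d1 79 b8 36; K' ⊕ opad = bb 13 d2 5c.
Inner hash: even-index sum = 468 mod 256 = 212; odd-index sum = 227 mod 256 = 227 → d4 e3.
Outer hash (recomputed tag): even-index sum = 609 mod 256 = 97; odd-index sum = 338 mod 256 = 82 → 61 52.
Recomputed tag = 6152; claimed = 6152 → match.

valid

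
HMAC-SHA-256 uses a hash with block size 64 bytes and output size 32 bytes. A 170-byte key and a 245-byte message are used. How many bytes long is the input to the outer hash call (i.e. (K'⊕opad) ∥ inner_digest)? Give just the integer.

96

Key is 170 > 64 bytes, so it is hashed to 32 bytes then zero-padded to 64: |K'| = 64.
Outer input = (K'⊕opad) ∥ H(inner) → 64 + 32 = 96 bytes.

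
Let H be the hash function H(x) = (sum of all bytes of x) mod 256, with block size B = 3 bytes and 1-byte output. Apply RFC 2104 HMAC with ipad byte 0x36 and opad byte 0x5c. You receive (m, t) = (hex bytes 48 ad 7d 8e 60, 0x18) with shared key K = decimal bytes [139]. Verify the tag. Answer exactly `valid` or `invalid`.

valid

Key decimal bytes [139] = 8b is 1 byte ≤ B = 3; zero-pad to 3 bytes: K' = 8b 00 00.
K' ⊕ ipad = bd 36 36; K' ⊕ opad = d7 5c 5c.
Inner hash: sum = 189+54+54+72+173+125+142+96 = 905; mod 256 = 137 → 89.
Outer hash (recomputed tag): sum = 215+92+92+137 = 536; mod 256 = 24 → 18.
Recomputed tag = 18; claimed = 18 → match.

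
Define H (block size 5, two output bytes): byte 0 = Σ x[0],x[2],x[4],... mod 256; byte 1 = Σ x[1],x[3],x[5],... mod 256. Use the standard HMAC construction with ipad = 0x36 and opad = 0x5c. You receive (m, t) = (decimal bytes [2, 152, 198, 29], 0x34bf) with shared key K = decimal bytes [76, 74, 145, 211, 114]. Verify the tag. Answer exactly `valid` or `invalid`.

valid

Key decimal bytes [76, 74, 145, 211, 114] = 4c 4a 91 d3 72 is exactly B = 5 bytes: K' = 4c 4a 91 d3 72.
K' ⊕ ipad = 7a 7c a7 e5 44; K' ⊕ opad = 10 16 cd 8f 2e.
Inner hash: even-index sum = 538 mod 256 = 26; odd-index sum = 553 mod 256 = 41 → 1a 29.
Outer hash (recomputed tag): even-index sum = 308 mod 256 = 52; odd-index sum = 191 mod 256 = 191 → 34 bf.
Recomputed tag = 34bf; claimed = 34bf → match.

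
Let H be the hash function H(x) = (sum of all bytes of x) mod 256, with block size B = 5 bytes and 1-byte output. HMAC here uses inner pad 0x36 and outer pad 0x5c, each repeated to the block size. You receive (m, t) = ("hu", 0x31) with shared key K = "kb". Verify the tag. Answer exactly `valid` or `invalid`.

Key "kb" = 6b 62 is 2 bytes ≤ B = 5; zero-pad to 5 bytes: K' = 6b 62 00 00 00.
K' ⊕ ipad = 5d 54 36 36 36; K' ⊕ opad = 37 3e 5c 5c 5c.
Inner hash: sum = 93+84+54+54+54+104+117 = 560; mod 256 = 48 → 30.
Outer hash (recomputed tag): sum = 55+62+92+92+92+48 = 441; mod 256 = 185 → b9.
Recomputed tag = b9; claimed = 31 → mismatch.

invalid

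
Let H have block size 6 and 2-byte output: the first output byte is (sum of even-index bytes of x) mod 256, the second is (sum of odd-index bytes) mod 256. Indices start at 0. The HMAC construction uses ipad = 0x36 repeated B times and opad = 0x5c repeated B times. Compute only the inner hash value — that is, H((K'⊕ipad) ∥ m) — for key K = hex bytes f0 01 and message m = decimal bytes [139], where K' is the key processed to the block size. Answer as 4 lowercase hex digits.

bda3

Key hex bytes f0 01 is 2 bytes ≤ B = 6; zero-pad to 6 bytes: K' = f0 01 00 00 00 00.
K' ⊕ ipad = c6 37 36 36 36 36.
Inner input = c6 37 36 36 36 36 ∥ 8b.
Inner hash: even-index sum = 445 mod 256 = 189; odd-index sum = 163 mod 256 = 163 → bd a3.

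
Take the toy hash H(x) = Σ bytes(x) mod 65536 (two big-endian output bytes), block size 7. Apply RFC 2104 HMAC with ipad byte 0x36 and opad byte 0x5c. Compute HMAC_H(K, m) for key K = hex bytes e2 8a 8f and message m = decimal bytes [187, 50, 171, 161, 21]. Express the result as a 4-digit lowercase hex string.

044b

Key hex bytes e2 8a 8f is 3 bytes ≤ B = 7; zero-pad to 7 bytes: K' = e2 8a 8f 00 00 00 00.
K' ⊕ ipad = d4 bc b9 36 36 36 36.  K' ⊕ opad = be d6 d3 5c 5c 5c 5c.
Inner input = (K'⊕ipad) ∥ m = d4 bc b9 36 36 36 36 ∥ bb 32 ab a1 15.
Inner hash: sum = 212+188+185+54+54+54+54+187+50+171+161+21 = 1391 → 05 6f.
Outer input = (K'⊕opad) ∥ inner = be d6 d3 5c 5c 5c 5c ∥ 05 6f.
Outer hash (tag): sum = 190+214+211+92+92+92+92+5+111 = 1099 → 04 4b.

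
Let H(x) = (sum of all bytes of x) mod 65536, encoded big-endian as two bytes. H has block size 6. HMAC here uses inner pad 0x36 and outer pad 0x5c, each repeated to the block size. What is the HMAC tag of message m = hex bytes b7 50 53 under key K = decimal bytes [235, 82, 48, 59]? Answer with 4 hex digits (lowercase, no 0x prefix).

026d

Key decimal bytes [235, 82, 48, 59] = eb 52 30 3b is 4 bytes ≤ B = 6; zero-pad to 6 bytes: K' = eb 52 30 3b 00 00.
K' ⊕ ipad = dd 64 06 0d 36 36.  K' ⊕ opad = b7 0e 6c 67 5c 5c.
Inner input = (K'⊕ipad) ∥ m = dd 64 06 0d 36 36 ∥ b7 50 53.
Inner hash: sum = 221+100+6+13+54+54+183+80+83 = 794 → 03 1a.
Outer input = (K'⊕opad) ∥ inner = b7 0e 6c 67 5c 5c ∥ 03 1a.
Outer hash (tag): sum = 183+14+108+103+92+92+3+26 = 621 → 02 6d.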